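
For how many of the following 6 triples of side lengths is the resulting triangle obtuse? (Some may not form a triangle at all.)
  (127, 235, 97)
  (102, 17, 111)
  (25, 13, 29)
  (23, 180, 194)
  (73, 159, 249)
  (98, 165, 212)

4

(127,235,97): 97+127 ≤ 235, not a triangle
(102,17,111): 17²+102² = 10693 < 12321 = 111² → obtuse
(25,13,29): 13²+25² = 794 < 841 = 29² → obtuse
(23,180,194): 23²+180² = 32929 < 37636 = 194² → obtuse
(73,159,249): 73+159 ≤ 249, not a triangle
(98,165,212): 98²+165² = 36829 < 44944 = 212² → obtuse
4 of the 6 are obtuse.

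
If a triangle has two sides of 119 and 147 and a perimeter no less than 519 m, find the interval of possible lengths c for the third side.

253 ≤ c < 266

Triangle inequality alone gives 28 < c < 266.
The perimeter condition gives c ≥ 519 − 119 − 147 = 253.
Intersecting the two: 253 ≤ c < 266.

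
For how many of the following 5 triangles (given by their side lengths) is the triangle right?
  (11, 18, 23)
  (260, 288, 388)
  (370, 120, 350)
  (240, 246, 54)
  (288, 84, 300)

4

(11,18,23): 11²+18² = 445 < 529 = 23² → obtuse
(260,288,388): 260²+288² = 150544 = 388² → right
(370,120,350): 120²+350² = 136900 = 370² → right
(240,246,54): 54²+240² = 60516 = 246² → right
(288,84,300): 84²+288² = 90000 = 300² → right
4 of the 5 are right.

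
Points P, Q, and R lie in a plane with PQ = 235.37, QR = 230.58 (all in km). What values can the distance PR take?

4.79 ≤ PR ≤ 465.95 km

By the triangle inequality, |235.37 − 230.58| ≤ PR ≤ 235.37 + 230.58.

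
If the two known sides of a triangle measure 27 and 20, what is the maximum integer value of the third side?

The third side must be strictly less than 27 + 20 = 47.
The largest integer below 47 is 46.

46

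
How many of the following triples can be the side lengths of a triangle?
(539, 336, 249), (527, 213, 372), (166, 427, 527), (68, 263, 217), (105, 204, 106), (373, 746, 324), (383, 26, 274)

(249,336,539): 249+336 > 539 → valid
(213,372,527): 213+372 > 527 → valid
(166,427,527): 166+427 > 527 → valid
(68,217,263): 68+217 > 263 → valid
(105,106,204): 105+106 > 204 → valid
(324,373,746): 324+373 ≤ 746 → not valid
(26,274,383): 26+274 ≤ 383 → not valid
5 of the 7 triples form a triangle.

5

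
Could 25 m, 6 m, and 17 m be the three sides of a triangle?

No

The longest side is 25, but the other two sum to only 23.
23 < 25, so the triangle inequality fails.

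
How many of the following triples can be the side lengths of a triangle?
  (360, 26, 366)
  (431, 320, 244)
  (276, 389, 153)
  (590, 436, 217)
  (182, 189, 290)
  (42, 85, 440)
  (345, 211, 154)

(26,360,366): 26+360 > 366 → valid
(244,320,431): 244+320 > 431 → valid
(153,276,389): 153+276 > 389 → valid
(217,436,590): 217+436 > 590 → valid
(182,189,290): 182+189 > 290 → valid
(42,85,440): 42+85 ≤ 440 → not valid
(154,211,345): 154+211 > 345 → valid
6 of the 7 triples form a triangle.

6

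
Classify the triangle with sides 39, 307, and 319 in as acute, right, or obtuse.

Compare the square of the longest side to the sum of squares of the other two: 39² + 307² = 95770 < 101761 = 319².

obtuse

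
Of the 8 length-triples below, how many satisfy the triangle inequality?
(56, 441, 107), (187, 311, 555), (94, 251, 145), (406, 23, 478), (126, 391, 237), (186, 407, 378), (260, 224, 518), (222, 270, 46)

(56,107,441): 56+107 ≤ 441 → not valid
(187,311,555): 187+311 ≤ 555 → not valid
(94,145,251): 94+145 ≤ 251 → not valid
(23,406,478): 23+406 ≤ 478 → not valid
(126,237,391): 126+237 ≤ 391 → not valid
(186,378,407): 186+378 > 407 → valid
(224,260,518): 224+260 ≤ 518 → not valid
(46,222,270): 46+222 ≤ 270 → not valid
1 of the 8 triples forms a triangle.

1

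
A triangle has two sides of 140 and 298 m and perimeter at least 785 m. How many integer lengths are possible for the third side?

Triangle inequality: 158 < x < 438. Perimeter ≥ 785 gives x ≥ 785 − 140 − 298 = 347.
So 347 ≤ x < 438; integers 347 through 437: 91 values.

91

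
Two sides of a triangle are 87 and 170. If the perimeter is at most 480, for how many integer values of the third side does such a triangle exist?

140

Triangle inequality: 83 < x < 257. Perimeter ≤ 480 gives x ≤ 480 − 87 − 170 = 223.
So 83 < x ≤ 223; integers 84 through 223: 140 values.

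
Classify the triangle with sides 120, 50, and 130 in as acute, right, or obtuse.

right

Compare the square of the longest side to the sum of squares of the other two: 50² + 120² = 16900 = 130².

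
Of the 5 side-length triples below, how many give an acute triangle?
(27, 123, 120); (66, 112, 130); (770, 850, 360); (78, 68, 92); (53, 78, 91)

2

(27,123,120): 27²+120² = 15129 = 123² → right
(66,112,130): 66²+112² = 16900 = 130² → right
(770,850,360): 360²+770² = 722500 = 850² → right
(78,68,92): 68²+78² = 10708 > 8464 = 92² → acute
(53,78,91): 53²+78² = 8893 > 8281 = 91² → acute
2 of the 5 are acute.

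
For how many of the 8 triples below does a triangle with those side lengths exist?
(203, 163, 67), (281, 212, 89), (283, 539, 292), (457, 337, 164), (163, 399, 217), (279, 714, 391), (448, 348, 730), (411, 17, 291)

(67,163,203): 67+163 > 203 → valid
(89,212,281): 89+212 > 281 → valid
(283,292,539): 283+292 > 539 → valid
(164,337,457): 164+337 > 457 → valid
(163,217,399): 163+217 ≤ 399 → not valid
(279,391,714): 279+391 ≤ 714 → not valid
(348,448,730): 348+448 > 730 → valid
(17,291,411): 17+291 ≤ 411 → not valid
5 of the 8 triples form a triangle.

5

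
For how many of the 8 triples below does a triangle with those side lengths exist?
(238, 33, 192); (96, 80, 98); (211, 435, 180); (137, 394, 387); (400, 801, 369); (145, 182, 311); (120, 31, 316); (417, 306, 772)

(33,192,238): 33+192 ≤ 238 → not valid
(80,96,98): 80+96 > 98 → valid
(180,211,435): 180+211 ≤ 435 → not valid
(137,387,394): 137+387 > 394 → valid
(369,400,801): 369+400 ≤ 801 → not valid
(145,182,311): 145+182 > 311 → valid
(31,120,316): 31+120 ≤ 316 → not valid
(306,417,772): 306+417 ≤ 772 → not valid
3 of the 8 triples form a triangle.

3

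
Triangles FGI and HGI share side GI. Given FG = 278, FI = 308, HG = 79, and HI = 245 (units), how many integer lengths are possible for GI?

From triangle FGI: 30 < GI < 586.
From triangle HGI: 166 < GI < 324.
Intersection: 166 < GI < 324, so integers 167 through 323: 157 values.

157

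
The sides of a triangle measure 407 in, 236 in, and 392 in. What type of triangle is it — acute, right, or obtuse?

acute

Compare the square of the longest side to the sum of squares of the other two: 236² + 392² = 209360 > 165649 = 407².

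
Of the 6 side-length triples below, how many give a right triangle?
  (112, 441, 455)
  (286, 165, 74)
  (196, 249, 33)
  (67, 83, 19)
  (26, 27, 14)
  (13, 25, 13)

1

(112,441,455): 112²+441² = 207025 = 455² → right
(286,165,74): 74+165 ≤ 286, not a triangle
(196,249,33): 33+196 ≤ 249, not a triangle
(67,83,19): 19²+67² = 4850 < 6889 = 83² → obtuse
(26,27,14): 14²+26² = 872 > 729 = 27² → acute
(13,25,13): 13²+13² = 338 < 625 = 25² → obtuse
1 of the 6 is right.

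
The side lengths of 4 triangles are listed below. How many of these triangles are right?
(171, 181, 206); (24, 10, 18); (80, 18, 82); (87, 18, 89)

1

(171,181,206): 171²+181² = 62002 > 42436 = 206² → acute
(24,10,18): 10²+18² = 424 < 576 = 24² → obtuse
(80,18,82): 18²+80² = 6724 = 82² → right
(87,18,89): 18²+87² = 7893 < 7921 = 89² → obtuse
1 of the 4 is right.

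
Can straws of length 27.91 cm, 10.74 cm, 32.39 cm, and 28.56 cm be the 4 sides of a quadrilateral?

Yes

A quadrilateral exists iff every side is shorter than the sum of the others — equivalently, the longest side is less than the sum of the rest.
Longest side 32.39 < 67.21 (sum of the remaining 3), so yes.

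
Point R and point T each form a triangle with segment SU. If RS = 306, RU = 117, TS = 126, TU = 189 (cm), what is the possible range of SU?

189 < SU < 315

From triangle RSU: |306 − 117| < SU < 306 + 117, i.e. 189 < SU < 423.
From triangle TSU: 63 < SU < 315.
Both must hold, so SU lies in the intersection.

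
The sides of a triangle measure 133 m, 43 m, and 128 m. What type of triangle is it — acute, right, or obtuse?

Compare the square of the longest side to the sum of squares of the other two: 43² + 128² = 18233 > 17689 = 133².

acute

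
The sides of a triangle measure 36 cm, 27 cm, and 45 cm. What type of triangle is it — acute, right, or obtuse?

right

Compare the square of the longest side to the sum of squares of the other two: 27² + 36² = 2025 = 45².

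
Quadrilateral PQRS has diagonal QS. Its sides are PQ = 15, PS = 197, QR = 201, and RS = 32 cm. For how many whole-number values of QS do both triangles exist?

From triangle PQS: 182 < QS < 212.
From triangle RQS: 169 < QS < 233.
Intersection: 182 < QS < 212, so integers 183 through 211: 29 values.

29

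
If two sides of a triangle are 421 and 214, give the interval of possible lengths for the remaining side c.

By the triangle inequality, c must be less than 421 + 214 = 635 and greater than |421 − 214| = 207.

207 < c < 635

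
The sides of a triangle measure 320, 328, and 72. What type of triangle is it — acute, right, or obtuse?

right

Compare the square of the longest side to the sum of squares of the other two: 72² + 320² = 107584 = 328².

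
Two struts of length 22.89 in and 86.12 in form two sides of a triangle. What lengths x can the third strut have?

By the triangle inequality, x must be less than 22.89 + 86.12 = 109.01 and greater than |22.89 − 86.12| = 63.23.

63.23 < x < 109.01 (in)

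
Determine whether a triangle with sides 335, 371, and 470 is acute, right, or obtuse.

Compare the square of the longest side to the sum of squares of the other two: 335² + 371² = 249866 > 220900 = 470².

acute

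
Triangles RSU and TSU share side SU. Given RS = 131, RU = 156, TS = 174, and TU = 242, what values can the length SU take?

68 < SU < 287

From triangle RSU: |131 − 156| < SU < 131 + 156, i.e. 25 < SU < 287.
From triangle TSU: 68 < SU < 416.
Both must hold, so SU lies in the intersection.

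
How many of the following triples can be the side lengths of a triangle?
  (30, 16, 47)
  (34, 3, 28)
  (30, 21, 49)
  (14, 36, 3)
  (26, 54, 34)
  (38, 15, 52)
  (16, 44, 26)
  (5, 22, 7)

3

(16,30,47): 16+30 ≤ 47 → not valid
(3,28,34): 3+28 ≤ 34 → not valid
(21,30,49): 21+30 > 49 → valid
(3,14,36): 3+14 ≤ 36 → not valid
(26,34,54): 26+34 > 54 → valid
(15,38,52): 15+38 > 52 → valid
(16,26,44): 16+26 ≤ 44 → not valid
(5,7,22): 5+7 ≤ 22 → not valid
3 of the 8 triples form a triangle.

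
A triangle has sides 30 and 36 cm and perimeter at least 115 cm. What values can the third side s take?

Triangle inequality alone gives 6 < s < 66.
The perimeter condition gives s ≥ 115 − 30 − 36 = 49.
Intersecting the two: 49 ≤ s < 66.

49 ≤ s < 66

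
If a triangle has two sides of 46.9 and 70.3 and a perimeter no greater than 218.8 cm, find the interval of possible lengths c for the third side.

Triangle inequality alone gives 23.4 < c < 117.2.
The perimeter condition gives c ≤ 218.8 − 46.9 − 70.3 = 101.6.
Intersecting the two: 23.4 < c ≤ 101.6.

23.4 < c ≤ 101.6 cm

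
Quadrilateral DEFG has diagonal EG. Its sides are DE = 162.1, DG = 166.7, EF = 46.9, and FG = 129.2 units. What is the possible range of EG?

From triangle DEG: |162.1 − 166.7| < EG < 162.1 + 166.7, i.e. 4.6 < EG < 328.8.
From triangle FEG: 82.3 < EG < 176.1.
Both must hold, so EG lies in the intersection.

82.3 < EG < 176.1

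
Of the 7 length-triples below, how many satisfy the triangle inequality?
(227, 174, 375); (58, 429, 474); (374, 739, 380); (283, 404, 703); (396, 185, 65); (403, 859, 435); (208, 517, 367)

4

(174,227,375): 174+227 > 375 → valid
(58,429,474): 58+429 > 474 → valid
(374,380,739): 374+380 > 739 → valid
(283,404,703): 283+404 ≤ 703 → not valid
(65,185,396): 65+185 ≤ 396 → not valid
(403,435,859): 403+435 ≤ 859 → not valid
(208,367,517): 208+367 > 517 → valid
4 of the 7 triples form a triangle.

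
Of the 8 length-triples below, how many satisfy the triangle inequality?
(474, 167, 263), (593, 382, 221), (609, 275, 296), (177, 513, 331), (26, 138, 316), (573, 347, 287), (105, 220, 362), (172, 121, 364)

2

(167,263,474): 167+263 ≤ 474 → not valid
(221,382,593): 221+382 > 593 → valid
(275,296,609): 275+296 ≤ 609 → not valid
(177,331,513): 177+331 ≤ 513 → not valid
(26,138,316): 26+138 ≤ 316 → not valid
(287,347,573): 287+347 > 573 → valid
(105,220,362): 105+220 ≤ 362 → not valid
(121,172,364): 121+172 ≤ 364 → not valid
2 of the 8 triples form a triangle.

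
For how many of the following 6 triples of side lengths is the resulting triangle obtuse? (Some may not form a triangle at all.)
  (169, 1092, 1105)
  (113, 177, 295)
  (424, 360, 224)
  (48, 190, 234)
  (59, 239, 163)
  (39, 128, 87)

(169,1092,1105): 169²+1092² = 1221025 = 1105² → right
(113,177,295): 113+177 ≤ 295, not a triangle
(424,360,224): 224²+360² = 179776 = 424² → right
(48,190,234): 48²+190² = 38404 < 54756 = 234² → obtuse
(59,239,163): 59+163 ≤ 239, not a triangle
(39,128,87): 39+87 ≤ 128, not a triangle
1 of the 6 is obtuse.

1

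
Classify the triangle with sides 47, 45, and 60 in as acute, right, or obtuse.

acute

Compare the square of the longest side to the sum of squares of the other two: 45² + 47² = 4234 > 3600 = 60².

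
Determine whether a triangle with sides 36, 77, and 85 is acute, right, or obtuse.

Compare the square of the longest side to the sum of squares of the other two: 36² + 77² = 7225 = 85².

right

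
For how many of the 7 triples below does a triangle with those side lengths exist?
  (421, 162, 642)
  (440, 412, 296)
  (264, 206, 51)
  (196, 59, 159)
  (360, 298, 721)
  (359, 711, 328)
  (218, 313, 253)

3

(162,421,642): 162+421 ≤ 642 → not valid
(296,412,440): 296+412 > 440 → valid
(51,206,264): 51+206 ≤ 264 → not valid
(59,159,196): 59+159 > 196 → valid
(298,360,721): 298+360 ≤ 721 → not valid
(328,359,711): 328+359 ≤ 711 → not valid
(218,253,313): 218+253 > 313 → valid
3 of the 7 triples form a triangle.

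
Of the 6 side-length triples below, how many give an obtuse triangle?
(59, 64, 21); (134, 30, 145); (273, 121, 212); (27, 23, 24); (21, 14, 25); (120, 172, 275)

(59,64,21): 21²+59² = 3922 < 4096 = 64² → obtuse
(134,30,145): 30²+134² = 18856 < 21025 = 145² → obtuse
(273,121,212): 121²+212² = 59585 < 74529 = 273² → obtuse
(27,23,24): 23²+24² = 1105 > 729 = 27² → acute
(21,14,25): 14²+21² = 637 > 625 = 25² → acute
(120,172,275): 120²+172² = 43984 < 75625 = 275² → obtuse
4 of the 6 are obtuse.

4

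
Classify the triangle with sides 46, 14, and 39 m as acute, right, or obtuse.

obtuse

Compare the square of the longest side to the sum of squares of the other two: 14² + 39² = 1717 < 2116 = 46².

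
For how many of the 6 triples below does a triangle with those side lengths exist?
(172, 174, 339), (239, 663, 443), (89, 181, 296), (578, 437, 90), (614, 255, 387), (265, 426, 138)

(172,174,339): 172+174 > 339 → valid
(239,443,663): 239+443 > 663 → valid
(89,181,296): 89+181 ≤ 296 → not valid
(90,437,578): 90+437 ≤ 578 → not valid
(255,387,614): 255+387 > 614 → valid
(138,265,426): 138+265 ≤ 426 → not valid
3 of the 6 triples form a triangle.

3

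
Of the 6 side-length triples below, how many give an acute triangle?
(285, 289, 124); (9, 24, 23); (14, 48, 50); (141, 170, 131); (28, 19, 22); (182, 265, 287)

(285,289,124): 124²+285² = 96601 > 83521 = 289² → acute
(9,24,23): 9²+23² = 610 > 576 = 24² → acute
(14,48,50): 14²+48² = 2500 = 50² → right
(141,170,131): 131²+141² = 37042 > 28900 = 170² → acute
(28,19,22): 19²+22² = 845 > 784 = 28² → acute
(182,265,287): 182²+265² = 103349 > 82369 = 287² → acute
5 of the 6 are acute.

5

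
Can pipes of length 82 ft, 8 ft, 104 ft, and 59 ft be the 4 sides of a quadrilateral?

Yes

A quadrilateral exists iff every side is shorter than the sum of the others — equivalently, the longest side is less than the sum of the rest.
Longest side 104 < 149 (sum of the remaining 3), so yes.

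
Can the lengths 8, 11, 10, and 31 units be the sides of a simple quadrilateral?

For a quadrilateral, each side must be shorter than the sum of the others.
Here the longest side is 31, but the remaining 3 sides sum to only 29.

No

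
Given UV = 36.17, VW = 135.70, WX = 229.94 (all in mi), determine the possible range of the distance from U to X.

58.07 ≤ UX ≤ 401.81 mi

The maximum is all hops collinear in one direction: 36.17 + 135.70 + 229.94 = 401.81.
The longest hop is 229.94; the others sum to 171.87. Folding the others back against it leaves at least 229.94 − 171.87 = 58.07.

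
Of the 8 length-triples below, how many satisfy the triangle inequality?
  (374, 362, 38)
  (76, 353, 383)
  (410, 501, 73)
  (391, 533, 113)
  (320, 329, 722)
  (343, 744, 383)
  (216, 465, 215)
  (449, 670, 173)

(38,362,374): 38+362 > 374 → valid
(76,353,383): 76+353 > 383 → valid
(73,410,501): 73+410 ≤ 501 → not valid
(113,391,533): 113+391 ≤ 533 → not valid
(320,329,722): 320+329 ≤ 722 → not valid
(343,383,744): 343+383 ≤ 744 → not valid
(215,216,465): 215+216 ≤ 465 → not valid
(173,449,670): 173+449 ≤ 670 → not valid
2 of the 8 triples form a triangle.

2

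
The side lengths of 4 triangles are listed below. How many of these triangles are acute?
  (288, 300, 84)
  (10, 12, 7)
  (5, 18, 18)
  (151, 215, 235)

(288,300,84): 84²+288² = 90000 = 300² → right
(10,12,7): 7²+10² = 149 > 144 = 12² → acute
(5,18,18): 5²+18² = 349 > 324 = 18² → acute
(151,215,235): 151²+215² = 69026 > 55225 = 235² → acute
3 of the 4 are acute.

3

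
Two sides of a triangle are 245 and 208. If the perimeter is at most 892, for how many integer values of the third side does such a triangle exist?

Triangle inequality: 37 < x < 453. Perimeter ≤ 892 gives x ≤ 892 − 245 − 208 = 439.
So 37 < x ≤ 439; integers 38 through 439: 402 values.

402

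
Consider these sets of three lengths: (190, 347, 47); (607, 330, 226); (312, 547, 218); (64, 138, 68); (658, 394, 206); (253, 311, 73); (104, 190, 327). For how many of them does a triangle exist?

1

(47,190,347): 47+190 ≤ 347 → not valid
(226,330,607): 226+330 ≤ 607 → not valid
(218,312,547): 218+312 ≤ 547 → not valid
(64,68,138): 64+68 ≤ 138 → not valid
(206,394,658): 206+394 ≤ 658 → not valid
(73,253,311): 73+253 > 311 → valid
(104,190,327): 104+190 ≤ 327 → not valid
1 of the 7 triples forms a triangle.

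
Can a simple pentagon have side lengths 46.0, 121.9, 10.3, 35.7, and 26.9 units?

No

For a pentagon, each side must be shorter than the sum of the others.
Here the longest side is 121.9, but the remaining 4 sides sum to only 118.9.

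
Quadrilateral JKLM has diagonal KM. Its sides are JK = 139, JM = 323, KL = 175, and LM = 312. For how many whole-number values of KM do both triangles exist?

From triangle JKM: 184 < KM < 462.
From triangle LKM: 137 < KM < 487.
Intersection: 184 < KM < 462, so integers 185 through 461: 277 values.

277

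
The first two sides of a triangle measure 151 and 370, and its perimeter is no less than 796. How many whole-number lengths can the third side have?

246

Triangle inequality: 219 < x < 521. Perimeter ≥ 796 gives x ≥ 796 − 151 − 370 = 275.
So 275 ≤ x < 521; integers 275 through 520: 246 values.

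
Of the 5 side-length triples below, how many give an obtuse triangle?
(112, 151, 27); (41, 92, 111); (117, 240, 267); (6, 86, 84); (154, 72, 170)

2

(112,151,27): 27+112 ≤ 151, not a triangle
(41,92,111): 41²+92² = 10145 < 12321 = 111² → obtuse
(117,240,267): 117²+240² = 71289 = 267² → right
(6,86,84): 6²+84² = 7092 < 7396 = 86² → obtuse
(154,72,170): 72²+154² = 28900 = 170² → right
2 of the 5 are obtuse.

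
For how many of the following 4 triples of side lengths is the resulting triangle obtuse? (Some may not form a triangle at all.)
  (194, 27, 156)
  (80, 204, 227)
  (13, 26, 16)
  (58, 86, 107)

3

(194,27,156): 27+156 ≤ 194, not a triangle
(80,204,227): 80²+204² = 48016 < 51529 = 227² → obtuse
(13,26,16): 13²+16² = 425 < 676 = 26² → obtuse
(58,86,107): 58²+86² = 10760 < 11449 = 107² → obtuse
3 of the 4 are obtuse.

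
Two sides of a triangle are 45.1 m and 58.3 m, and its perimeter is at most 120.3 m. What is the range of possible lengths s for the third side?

13.2 < s ≤ 16.9 m

Triangle inequality alone gives 13.2 < s < 103.4.
The perimeter condition gives s ≤ 120.3 − 45.1 − 58.3 = 16.9.
Intersecting the two: 13.2 < s ≤ 16.9.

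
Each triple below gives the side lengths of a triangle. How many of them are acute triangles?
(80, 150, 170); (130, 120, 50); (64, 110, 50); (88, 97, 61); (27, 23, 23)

2

(80,150,170): 80²+150² = 28900 = 170² → right
(130,120,50): 50²+120² = 16900 = 130² → right
(64,110,50): 50²+64² = 6596 < 12100 = 110² → obtuse
(88,97,61): 61²+88² = 11465 > 9409 = 97² → acute
(27,23,23): 23²+23² = 1058 > 729 = 27² → acute
2 of the 5 are acute.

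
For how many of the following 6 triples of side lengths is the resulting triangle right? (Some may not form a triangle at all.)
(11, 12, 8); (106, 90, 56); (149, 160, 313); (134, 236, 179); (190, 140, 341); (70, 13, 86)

(11,12,8): 8²+11² = 185 > 144 = 12² → acute
(106,90,56): 56²+90² = 11236 = 106² → right
(149,160,313): 149+160 ≤ 313, not a triangle
(134,236,179): 134²+179² = 49997 < 55696 = 236² → obtuse
(190,140,341): 140+190 ≤ 341, not a triangle
(70,13,86): 13+70 ≤ 86, not a triangle
1 of the 6 is right.

1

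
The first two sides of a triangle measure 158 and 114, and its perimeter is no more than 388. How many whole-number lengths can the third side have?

72

Triangle inequality: 44 < x < 272. Perimeter ≤ 388 gives x ≤ 388 − 158 − 114 = 116.
So 44 < x ≤ 116; integers 45 through 116: 72 values.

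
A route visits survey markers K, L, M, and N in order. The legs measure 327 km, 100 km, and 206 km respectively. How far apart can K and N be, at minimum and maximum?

The maximum is all hops collinear in one direction: 327 + 100 + 206 = 633.
The longest hop is 327; the others sum to 306. Folding the others back against it leaves at least 327 − 306 = 21.

21 ≤ KN ≤ 633 km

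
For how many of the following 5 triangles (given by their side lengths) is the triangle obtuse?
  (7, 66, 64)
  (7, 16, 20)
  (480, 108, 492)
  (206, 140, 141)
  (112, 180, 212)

3

(7,66,64): 7²+64² = 4145 < 4356 = 66² → obtuse
(7,16,20): 7²+16² = 305 < 400 = 20² → obtuse
(480,108,492): 108²+480² = 242064 = 492² → right
(206,140,141): 140²+141² = 39481 < 42436 = 206² → obtuse
(112,180,212): 112²+180² = 44944 = 212² → right
3 of the 5 are obtuse.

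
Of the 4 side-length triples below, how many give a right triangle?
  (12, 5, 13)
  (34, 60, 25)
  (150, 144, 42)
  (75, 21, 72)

3

(12,5,13): 5²+12² = 169 = 13² → right
(34,60,25): 25+34 ≤ 60, not a triangle
(150,144,42): 42²+144² = 22500 = 150² → right
(75,21,72): 21²+72² = 5625 = 75² → right
3 of the 4 are right.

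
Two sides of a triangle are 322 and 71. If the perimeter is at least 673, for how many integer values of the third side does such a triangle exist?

Triangle inequality: 251 < x < 393. Perimeter ≥ 673 gives x ≥ 673 − 322 − 71 = 280.
So 280 ≤ x < 393; integers 280 through 392: 113 values.

113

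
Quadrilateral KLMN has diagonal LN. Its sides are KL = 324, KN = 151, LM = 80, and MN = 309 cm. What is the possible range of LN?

From triangle KLN: |324 − 151| < LN < 324 + 151, i.e. 173 < LN < 475.
From triangle MLN: 229 < LN < 389.
Both must hold, so LN lies in the intersection.

229 < LN < 389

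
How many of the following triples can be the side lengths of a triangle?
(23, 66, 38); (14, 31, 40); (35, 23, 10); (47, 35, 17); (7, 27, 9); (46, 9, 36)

2

(23,38,66): 23+38 ≤ 66 → not valid
(14,31,40): 14+31 > 40 → valid
(10,23,35): 10+23 ≤ 35 → not valid
(17,35,47): 17+35 > 47 → valid
(7,9,27): 7+9 ≤ 27 → not valid
(9,36,46): 9+36 ≤ 46 → not valid
2 of the 6 triples form a triangle.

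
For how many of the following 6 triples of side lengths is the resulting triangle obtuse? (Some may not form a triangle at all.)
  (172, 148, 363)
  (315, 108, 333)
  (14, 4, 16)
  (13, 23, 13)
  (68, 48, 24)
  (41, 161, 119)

3

(172,148,363): 148+172 ≤ 363, not a triangle
(315,108,333): 108²+315² = 110889 = 333² → right
(14,4,16): 4²+14² = 212 < 256 = 16² → obtuse
(13,23,13): 13²+13² = 338 < 529 = 23² → obtuse
(68,48,24): 24²+48² = 2880 < 4624 = 68² → obtuse
(41,161,119): 41+119 ≤ 161, not a triangle
3 of the 6 are obtuse.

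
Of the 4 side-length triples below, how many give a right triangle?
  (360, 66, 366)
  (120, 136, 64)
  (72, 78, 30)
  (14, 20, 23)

3

(360,66,366): 66²+360² = 133956 = 366² → right
(120,136,64): 64²+120² = 18496 = 136² → right
(72,78,30): 30²+72² = 6084 = 78² → right
(14,20,23): 14²+20² = 596 > 529 = 23² → acute
3 of the 4 are right.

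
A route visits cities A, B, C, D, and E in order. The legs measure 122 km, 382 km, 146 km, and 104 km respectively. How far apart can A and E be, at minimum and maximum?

10 ≤ AE ≤ 754 km

The maximum is all hops collinear in one direction: 122 + 382 + 146 + 104 = 754.
The longest hop is 382; the others sum to 372. Folding the others back against it leaves at least 382 − 372 = 10.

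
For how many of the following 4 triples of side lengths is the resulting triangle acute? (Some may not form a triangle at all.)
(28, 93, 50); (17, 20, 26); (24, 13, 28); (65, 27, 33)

(28,93,50): 28+50 ≤ 93, not a triangle
(17,20,26): 17²+20² = 689 > 676 = 26² → acute
(24,13,28): 13²+24² = 745 < 784 = 28² → obtuse
(65,27,33): 27+33 ≤ 65, not a triangle
1 of the 4 is acute.

1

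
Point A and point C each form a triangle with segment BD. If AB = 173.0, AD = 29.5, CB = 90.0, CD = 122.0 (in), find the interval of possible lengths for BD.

From triangle ABD: |173.0 − 29.5| < BD < 173.0 + 29.5, i.e. 143.5 < BD < 202.5.
From triangle CBD: 32.0 < BD < 212.0.
Both must hold, so BD lies in the intersection.

143.5 < BD < 202.5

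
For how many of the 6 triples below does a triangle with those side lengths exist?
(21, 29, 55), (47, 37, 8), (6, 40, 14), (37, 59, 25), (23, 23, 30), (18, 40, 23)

3

(21,29,55): 21+29 ≤ 55 → not valid
(8,37,47): 8+37 ≤ 47 → not valid
(6,14,40): 6+14 ≤ 40 → not valid
(25,37,59): 25+37 > 59 → valid
(23,23,30): 23+23 > 30 → valid
(18,23,40): 18+23 > 40 → valid
3 of the 6 triples form a triangle.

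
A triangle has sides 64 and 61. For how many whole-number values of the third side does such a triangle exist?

The third side lies in the open interval (3, 125).
Integers from 4 to 124 inclusive: 124 − 4 + 1 = 121.

121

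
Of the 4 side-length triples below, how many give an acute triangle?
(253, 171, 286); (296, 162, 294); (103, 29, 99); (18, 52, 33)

3

(253,171,286): 171²+253² = 93250 > 81796 = 286² → acute
(296,162,294): 162²+294² = 112680 > 87616 = 296² → acute
(103,29,99): 29²+99² = 10642 > 10609 = 103² → acute
(18,52,33): 18+33 ≤ 52, not a triangle
3 of the 4 are acute.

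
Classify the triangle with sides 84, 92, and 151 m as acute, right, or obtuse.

Compare the square of the longest side to the sum of squares of the other two: 84² + 92² = 15520 < 22801 = 151².

obtuse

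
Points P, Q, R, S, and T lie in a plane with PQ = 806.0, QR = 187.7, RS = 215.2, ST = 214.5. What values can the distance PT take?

The maximum is all hops collinear in one direction: 806.0 + 187.7 + 215.2 + 214.5 = 1423.4.
The longest hop is 806.0; the others sum to 617.4. Folding the others back against it leaves at least 806.0 − 617.4 = 188.6.

188.6 ≤ PT ≤ 1423.4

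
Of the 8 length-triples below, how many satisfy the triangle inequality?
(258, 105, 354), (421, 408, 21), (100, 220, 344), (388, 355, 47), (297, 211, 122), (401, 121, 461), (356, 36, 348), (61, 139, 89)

7

(105,258,354): 105+258 > 354 → valid
(21,408,421): 21+408 > 421 → valid
(100,220,344): 100+220 ≤ 344 → not valid
(47,355,388): 47+355 > 388 → valid
(122,211,297): 122+211 > 297 → valid
(121,401,461): 121+401 > 461 → valid
(36,348,356): 36+348 > 356 → valid
(61,89,139): 61+89 > 139 → valid
7 of the 8 triples form a triangle.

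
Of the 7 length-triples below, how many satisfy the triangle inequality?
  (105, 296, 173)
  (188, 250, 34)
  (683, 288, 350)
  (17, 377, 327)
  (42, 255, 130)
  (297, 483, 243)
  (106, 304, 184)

1

(105,173,296): 105+173 ≤ 296 → not valid
(34,188,250): 34+188 ≤ 250 → not valid
(288,350,683): 288+350 ≤ 683 → not valid
(17,327,377): 17+327 ≤ 377 → not valid
(42,130,255): 42+130 ≤ 255 → not valid
(243,297,483): 243+297 > 483 → valid
(106,184,304): 106+184 ≤ 304 → not valid
1 of the 7 triples forms a triangle.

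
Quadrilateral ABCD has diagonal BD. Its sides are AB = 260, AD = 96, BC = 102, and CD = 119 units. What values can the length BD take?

From triangle ABD: |260 − 96| < BD < 260 + 96, i.e. 164 < BD < 356.
From triangle CBD: 17 < BD < 221.
Both must hold, so BD lies in the intersection.

164 < BD < 221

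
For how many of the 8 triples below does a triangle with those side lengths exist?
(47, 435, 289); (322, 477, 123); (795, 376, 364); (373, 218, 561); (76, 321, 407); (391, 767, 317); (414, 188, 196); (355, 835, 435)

(47,289,435): 47+289 ≤ 435 → not valid
(123,322,477): 123+322 ≤ 477 → not valid
(364,376,795): 364+376 ≤ 795 → not valid
(218,373,561): 218+373 > 561 → valid
(76,321,407): 76+321 ≤ 407 → not valid
(317,391,767): 317+391 ≤ 767 → not valid
(188,196,414): 188+196 ≤ 414 → not valid
(355,435,835): 355+435 ≤ 835 → not valid
1 of the 8 triples forms a triangle.

1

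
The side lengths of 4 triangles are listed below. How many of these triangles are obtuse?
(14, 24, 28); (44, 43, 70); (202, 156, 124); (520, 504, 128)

3

(14,24,28): 14²+24² = 772 < 784 = 28² → obtuse
(44,43,70): 43²+44² = 3785 < 4900 = 70² → obtuse
(202,156,124): 124²+156² = 39712 < 40804 = 202² → obtuse
(520,504,128): 128²+504² = 270400 = 520² → right
3 of the 4 are obtuse.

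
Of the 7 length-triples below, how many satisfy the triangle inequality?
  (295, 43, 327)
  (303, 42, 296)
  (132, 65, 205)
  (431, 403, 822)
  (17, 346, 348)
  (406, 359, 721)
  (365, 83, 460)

5

(43,295,327): 43+295 > 327 → valid
(42,296,303): 42+296 > 303 → valid
(65,132,205): 65+132 ≤ 205 → not valid
(403,431,822): 403+431 > 822 → valid
(17,346,348): 17+346 > 348 → valid
(359,406,721): 359+406 > 721 → valid
(83,365,460): 83+365 ≤ 460 → not valid
5 of the 7 triples form a triangle.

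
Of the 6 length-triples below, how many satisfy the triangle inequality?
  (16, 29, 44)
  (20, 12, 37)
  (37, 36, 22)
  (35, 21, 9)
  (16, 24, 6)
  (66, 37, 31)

3

(16,29,44): 16+29 > 44 → valid
(12,20,37): 12+20 ≤ 37 → not valid
(22,36,37): 22+36 > 37 → valid
(9,21,35): 9+21 ≤ 35 → not valid
(6,16,24): 6+16 ≤ 24 → not valid
(31,37,66): 31+37 > 66 → valid
3 of the 6 triples form a triangle.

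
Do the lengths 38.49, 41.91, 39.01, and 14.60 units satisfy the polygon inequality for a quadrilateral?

A quadrilateral exists iff every side is shorter than the sum of the others — equivalently, the longest side is less than the sum of the rest.
Longest side 41.91 < 92.10 (sum of the remaining 3), so yes.

Yes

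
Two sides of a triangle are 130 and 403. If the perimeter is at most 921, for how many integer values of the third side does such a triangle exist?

Triangle inequality: 273 < x < 533. Perimeter ≤ 921 gives x ≤ 921 − 130 − 403 = 388.
So 273 < x ≤ 388; integers 274 through 388: 115 values.

115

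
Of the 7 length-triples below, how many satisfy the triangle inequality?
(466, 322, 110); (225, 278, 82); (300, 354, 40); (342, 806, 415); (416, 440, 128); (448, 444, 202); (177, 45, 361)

3

(110,322,466): 110+322 ≤ 466 → not valid
(82,225,278): 82+225 > 278 → valid
(40,300,354): 40+300 ≤ 354 → not valid
(342,415,806): 342+415 ≤ 806 → not valid
(128,416,440): 128+416 > 440 → valid
(202,444,448): 202+444 > 448 → valid
(45,177,361): 45+177 ≤ 361 → not valid
3 of the 7 triples form a triangle.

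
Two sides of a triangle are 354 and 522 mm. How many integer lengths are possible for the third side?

707

The third side lies in the open interval (168, 876).
Integers from 169 to 875 inclusive: 875 − 169 + 1 = 707.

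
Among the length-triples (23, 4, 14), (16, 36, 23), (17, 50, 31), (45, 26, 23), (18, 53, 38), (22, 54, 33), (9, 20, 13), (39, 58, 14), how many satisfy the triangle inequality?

(4,14,23): 4+14 ≤ 23 → not valid
(16,23,36): 16+23 > 36 → valid
(17,31,50): 17+31 ≤ 50 → not valid
(23,26,45): 23+26 > 45 → valid
(18,38,53): 18+38 > 53 → valid
(22,33,54): 22+33 > 54 → valid
(9,13,20): 9+13 > 20 → valid
(14,39,58): 14+39 ≤ 58 → not valid
5 of the 8 triples form a triangle.

5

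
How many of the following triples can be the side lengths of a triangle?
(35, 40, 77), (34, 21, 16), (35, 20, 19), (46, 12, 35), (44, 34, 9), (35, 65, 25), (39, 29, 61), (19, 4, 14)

4

(35,40,77): 35+40 ≤ 77 → not valid
(16,21,34): 16+21 > 34 → valid
(19,20,35): 19+20 > 35 → valid
(12,35,46): 12+35 > 46 → valid
(9,34,44): 9+34 ≤ 44 → not valid
(25,35,65): 25+35 ≤ 65 → not valid
(29,39,61): 29+39 > 61 → valid
(4,14,19): 4+14 ≤ 19 → not valid
4 of the 8 triples form a triangle.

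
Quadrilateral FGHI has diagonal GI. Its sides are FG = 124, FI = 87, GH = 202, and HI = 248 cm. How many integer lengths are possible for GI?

From triangle FGI: 37 < GI < 211.
From triangle HGI: 46 < GI < 450.
Intersection: 46 < GI < 211, so integers 47 through 210: 164 values.

164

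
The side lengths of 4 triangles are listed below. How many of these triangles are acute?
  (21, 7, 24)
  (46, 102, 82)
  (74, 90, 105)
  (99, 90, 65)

2

(21,7,24): 7²+21² = 490 < 576 = 24² → obtuse
(46,102,82): 46²+82² = 8840 < 10404 = 102² → obtuse
(74,90,105): 74²+90² = 13576 > 11025 = 105² → acute
(99,90,65): 65²+90² = 12325 > 9801 = 99² → acute
2 of the 4 are acute.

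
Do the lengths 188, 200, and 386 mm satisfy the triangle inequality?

The longest side is 386, and the other two sum to 388.
Since 388 > 386, the triangle inequality holds.

Yes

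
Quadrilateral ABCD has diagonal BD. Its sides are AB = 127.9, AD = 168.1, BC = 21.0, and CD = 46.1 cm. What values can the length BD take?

From triangle ABD: |127.9 − 168.1| < BD < 127.9 + 168.1, i.e. 40.2 < BD < 296.0.
From triangle CBD: 25.1 < BD < 67.1.
Both must hold, so BD lies in the intersection.

40.2 < BD < 67.1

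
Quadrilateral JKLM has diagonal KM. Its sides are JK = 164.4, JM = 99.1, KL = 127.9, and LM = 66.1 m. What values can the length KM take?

65.3 < KM < 194.0

From triangle JKM: |164.4 − 99.1| < KM < 164.4 + 99.1, i.e. 65.3 < KM < 263.5.
From triangle LKM: 61.8 < KM < 194.0.
Both must hold, so KM lies in the intersection.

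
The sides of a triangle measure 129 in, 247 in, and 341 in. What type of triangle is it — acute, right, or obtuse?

obtuse

Compare the square of the longest side to the sum of squares of the other two: 129² + 247² = 77650 < 116281 = 341².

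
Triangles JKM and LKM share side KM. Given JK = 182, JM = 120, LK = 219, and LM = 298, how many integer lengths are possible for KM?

From triangle JKM: 62 < KM < 302.
From triangle LKM: 79 < KM < 517.
Intersection: 79 < KM < 302, so integers 80 through 301: 222 values.

222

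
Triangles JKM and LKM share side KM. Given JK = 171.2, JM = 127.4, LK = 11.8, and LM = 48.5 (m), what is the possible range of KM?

43.8 < KM < 60.3

From triangle JKM: |171.2 − 127.4| < KM < 171.2 + 127.4, i.e. 43.8 < KM < 298.6.
From triangle LKM: 36.7 < KM < 60.3.
Both must hold, so KM lies in the intersection.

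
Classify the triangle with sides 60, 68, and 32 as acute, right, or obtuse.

Compare the square of the longest side to the sum of squares of the other two: 32² + 60² = 4624 = 68².

right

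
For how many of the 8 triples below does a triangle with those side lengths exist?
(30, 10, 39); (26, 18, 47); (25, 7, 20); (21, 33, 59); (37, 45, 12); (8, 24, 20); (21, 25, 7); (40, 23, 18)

(10,30,39): 10+30 > 39 → valid
(18,26,47): 18+26 ≤ 47 → not valid
(7,20,25): 7+20 > 25 → valid
(21,33,59): 21+33 ≤ 59 → not valid
(12,37,45): 12+37 > 45 → valid
(8,20,24): 8+20 > 24 → valid
(7,21,25): 7+21 > 25 → valid
(18,23,40): 18+23 > 40 → valid
6 of the 8 triples form a triangle.

6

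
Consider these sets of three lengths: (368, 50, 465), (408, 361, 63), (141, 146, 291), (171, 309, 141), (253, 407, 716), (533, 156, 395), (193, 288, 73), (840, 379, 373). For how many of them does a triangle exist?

(50,368,465): 50+368 ≤ 465 → not valid
(63,361,408): 63+361 > 408 → valid
(141,146,291): 141+146 ≤ 291 → not valid
(141,171,309): 141+171 > 309 → valid
(253,407,716): 253+407 ≤ 716 → not valid
(156,395,533): 156+395 > 533 → valid
(73,193,288): 73+193 ≤ 288 → not valid
(373,379,840): 373+379 ≤ 840 → not valid
3 of the 8 triples form a triangle.

3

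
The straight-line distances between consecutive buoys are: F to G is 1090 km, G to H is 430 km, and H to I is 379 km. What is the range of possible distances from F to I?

281 ≤ FI ≤ 1899 km

The maximum is all hops collinear in one direction: 1090 + 430 + 379 = 1899.
The longest hop is 1090; the others sum to 809. Folding the others back against it leaves at least 1090 − 809 = 281.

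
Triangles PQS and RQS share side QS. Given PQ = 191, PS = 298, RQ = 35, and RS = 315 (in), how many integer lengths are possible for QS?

69

From triangle PQS: 107 < QS < 489.
From triangle RQS: 280 < QS < 350.
Intersection: 280 < QS < 350, so integers 281 through 349: 69 values.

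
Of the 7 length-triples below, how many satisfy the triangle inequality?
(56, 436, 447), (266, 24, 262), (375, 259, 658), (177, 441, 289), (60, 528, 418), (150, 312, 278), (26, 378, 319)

(56,436,447): 56+436 > 447 → valid
(24,262,266): 24+262 > 266 → valid
(259,375,658): 259+375 ≤ 658 → not valid
(177,289,441): 177+289 > 441 → valid
(60,418,528): 60+418 ≤ 528 → not valid
(150,278,312): 150+278 > 312 → valid
(26,319,378): 26+319 ≤ 378 → not valid
4 of the 7 triples form a triangle.

4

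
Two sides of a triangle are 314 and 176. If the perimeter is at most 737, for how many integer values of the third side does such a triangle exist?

109

Triangle inequality: 138 < x < 490. Perimeter ≤ 737 gives x ≤ 737 − 314 − 176 = 247.
So 138 < x ≤ 247; integers 139 through 247: 109 values.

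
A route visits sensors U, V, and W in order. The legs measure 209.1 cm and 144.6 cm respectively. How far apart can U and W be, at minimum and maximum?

By the triangle inequality, |209.1 − 144.6| ≤ UW ≤ 209.1 + 144.6.

64.5 ≤ UW ≤ 353.7 cm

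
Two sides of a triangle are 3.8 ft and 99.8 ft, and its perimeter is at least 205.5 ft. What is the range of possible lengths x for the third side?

101.9 ≤ x < 103.6

Triangle inequality alone gives 96.0 < x < 103.6.
The perimeter condition gives x ≥ 205.5 − 3.8 − 99.8 = 101.9.
Intersecting the two: 101.9 ≤ x < 103.6.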